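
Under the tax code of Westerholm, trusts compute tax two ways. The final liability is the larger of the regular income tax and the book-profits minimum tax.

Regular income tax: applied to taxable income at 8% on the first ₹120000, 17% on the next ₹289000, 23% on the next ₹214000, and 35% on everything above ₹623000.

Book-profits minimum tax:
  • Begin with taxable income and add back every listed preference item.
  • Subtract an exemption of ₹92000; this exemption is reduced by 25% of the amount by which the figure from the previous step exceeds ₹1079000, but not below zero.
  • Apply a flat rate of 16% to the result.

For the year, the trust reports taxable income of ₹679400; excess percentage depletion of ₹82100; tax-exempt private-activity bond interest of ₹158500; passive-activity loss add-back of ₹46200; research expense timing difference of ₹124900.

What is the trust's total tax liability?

Book-profits minimum tax:
  Adjusted income: ₹679400 + ₹82100 + ₹158500 + ₹46200 + ₹124900 = ₹1091100
  Exemption: ₹92000 − 25% × (₹1091100 − ₹1079000) = ₹92000 − ₹3025 = ₹88975
  Base: ₹1091100 − ₹88975 = ₹1002125
  ₹1002125 × 16% = ₹160340

Regular income tax:
  ₹120000 × 8% = ₹9600
  ₹289000 × 17% = ₹49130
  ₹214000 × 23% = ₹49220
  ₹56400 × 35% = ₹19740
  → ₹127690

₹160340 > ₹127690, so the book-profits minimum tax is the binding amount.

₹160340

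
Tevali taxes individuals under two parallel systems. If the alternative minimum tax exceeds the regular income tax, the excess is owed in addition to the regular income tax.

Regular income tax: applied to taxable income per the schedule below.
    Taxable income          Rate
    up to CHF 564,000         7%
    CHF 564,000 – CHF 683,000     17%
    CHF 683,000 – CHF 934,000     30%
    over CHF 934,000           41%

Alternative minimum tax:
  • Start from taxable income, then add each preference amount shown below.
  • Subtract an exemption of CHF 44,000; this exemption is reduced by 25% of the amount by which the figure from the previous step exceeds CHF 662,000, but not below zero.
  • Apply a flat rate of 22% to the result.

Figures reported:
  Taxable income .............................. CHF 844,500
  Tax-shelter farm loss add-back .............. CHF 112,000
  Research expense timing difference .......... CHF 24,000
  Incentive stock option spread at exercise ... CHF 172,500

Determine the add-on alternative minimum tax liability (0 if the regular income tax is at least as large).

CHF 145,500

Regular income tax:
  CHF 564,000 × 7% = CHF 39,480
  CHF 119,000 × 17% = CHF 20,230
  CHF 161,500 × 30% = CHF 48,450
  → CHF 108,160

Alternative minimum tax:
  Adjusted income: CHF 844,500 + CHF 112,000 + CHF 24,000 + CHF 172,500 = CHF 1,153,000
  Exemption: 25% × (CHF 1,153,000 − CHF 662,000) = CHF 122,750 ≥ CHF 44,000, so the exemption is fully phased out
  Base: CHF 1,153,000 − CHF 0 = CHF 1,153,000
  CHF 1,153,000 × 22% = CHF 253,660

Excess of alternative minimum tax over regular income tax: CHF 253,660 − CHF 108,160 = CHF 145,500.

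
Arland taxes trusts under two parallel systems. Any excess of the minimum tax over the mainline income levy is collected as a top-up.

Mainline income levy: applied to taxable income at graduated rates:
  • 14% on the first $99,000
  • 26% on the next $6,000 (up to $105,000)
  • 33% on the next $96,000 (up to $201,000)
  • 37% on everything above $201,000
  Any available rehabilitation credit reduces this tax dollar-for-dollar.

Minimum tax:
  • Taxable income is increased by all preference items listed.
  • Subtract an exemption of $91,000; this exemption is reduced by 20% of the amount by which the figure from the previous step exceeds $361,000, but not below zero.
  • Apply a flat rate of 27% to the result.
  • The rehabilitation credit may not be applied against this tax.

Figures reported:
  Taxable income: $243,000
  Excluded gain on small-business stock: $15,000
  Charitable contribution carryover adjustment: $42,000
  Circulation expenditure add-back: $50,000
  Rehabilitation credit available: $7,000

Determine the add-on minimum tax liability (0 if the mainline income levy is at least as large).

Minimum tax:
  Adjusted income: $243,000 + $15,000 + $42,000 + $50,000 = $350,000
  Exemption: $350,000 ≤ $361,000, so full $91,000 applies
  Base: $350,000 − $91,000 = $259,000
  $259,000 × 27% = $69,930

Mainline income levy:
  $99,000 × 14% = $13,860
  $6,000 × 26% = $1,560
  $96,000 × 33% = $31,680
  $42,000 × 37% = $15,540
  → $62,640
  Less rehabilitation credit $7,000 → $55,640

Excess of minimum tax over mainline income levy: $69,930 − $55,640 = $14,290.

$14,290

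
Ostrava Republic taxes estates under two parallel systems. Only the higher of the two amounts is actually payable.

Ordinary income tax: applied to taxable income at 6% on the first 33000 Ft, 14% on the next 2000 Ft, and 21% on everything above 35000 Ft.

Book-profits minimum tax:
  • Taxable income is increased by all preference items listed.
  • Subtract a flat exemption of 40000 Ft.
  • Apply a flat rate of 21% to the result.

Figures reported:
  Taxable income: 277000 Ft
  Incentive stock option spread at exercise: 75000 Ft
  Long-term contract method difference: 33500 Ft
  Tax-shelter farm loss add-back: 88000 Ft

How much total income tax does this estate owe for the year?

91035 Ft

Book-profits minimum tax:
  Adjusted income: 277000 Ft + 75000 Ft + 33500 Ft + 88000 Ft = 473500 Ft
  Less exemption 40000 Ft → base 433500 Ft
  433500 Ft × 21% = 91035 Ft

Ordinary income tax:
  33000 Ft × 6% = 1980 Ft
  2000 Ft × 14% = 280 Ft
  242000 Ft × 21% = 50820 Ft
  → 53080 Ft

91035 Ft > 53080 Ft, so the book-profits minimum tax is the binding amount.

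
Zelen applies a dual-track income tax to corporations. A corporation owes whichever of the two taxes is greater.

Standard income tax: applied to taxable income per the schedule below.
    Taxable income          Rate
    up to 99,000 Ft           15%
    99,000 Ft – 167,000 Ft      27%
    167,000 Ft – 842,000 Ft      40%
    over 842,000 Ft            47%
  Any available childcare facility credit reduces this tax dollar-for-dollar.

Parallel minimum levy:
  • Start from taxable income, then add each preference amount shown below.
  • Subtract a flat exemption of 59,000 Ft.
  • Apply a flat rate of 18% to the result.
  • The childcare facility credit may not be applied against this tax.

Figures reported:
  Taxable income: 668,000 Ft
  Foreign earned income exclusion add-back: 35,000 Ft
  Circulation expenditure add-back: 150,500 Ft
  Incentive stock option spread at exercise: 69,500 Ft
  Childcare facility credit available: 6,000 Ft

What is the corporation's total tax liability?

Standard income tax:
  99,000 Ft × 15% = 14,850 Ft
  68,000 Ft × 27% = 18,360 Ft
  501,000 Ft × 40% = 200,400 Ft
  → 233,610 Ft
  Less childcare facility credit 6,000 Ft → 227,610 Ft

Parallel minimum levy:
  Adjusted income: 668,000 Ft + 35,000 Ft + 150,500 Ft + 69,500 Ft = 923,000 Ft
  Less exemption 59,000 Ft → base 864,000 Ft
  864,000 Ft × 18% = 155,520 Ft

227,610 Ft > 155,520 Ft, so the standard income tax governs.

227,610 Ft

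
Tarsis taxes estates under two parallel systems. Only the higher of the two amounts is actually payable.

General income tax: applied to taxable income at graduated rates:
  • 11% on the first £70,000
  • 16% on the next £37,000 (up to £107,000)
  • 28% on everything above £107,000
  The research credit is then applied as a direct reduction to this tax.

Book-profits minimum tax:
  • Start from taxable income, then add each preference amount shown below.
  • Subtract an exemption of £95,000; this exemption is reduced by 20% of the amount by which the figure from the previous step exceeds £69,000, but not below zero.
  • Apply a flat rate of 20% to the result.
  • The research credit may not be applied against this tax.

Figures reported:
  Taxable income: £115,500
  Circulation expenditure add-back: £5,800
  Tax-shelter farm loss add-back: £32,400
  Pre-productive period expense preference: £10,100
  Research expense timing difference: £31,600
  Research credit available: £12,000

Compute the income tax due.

General income tax:
  £70,000 × 11% = £7,700
  £37,000 × 16% = £5,920
  £8,500 × 28% = £2,380
  → £16,000
  Less research credit £12,000 → £4,000

Book-profits minimum tax:
  Adjusted income: £115,500 + £5,800 + £32,400 + £10,100 + £31,600 = £195,400
  Exemption: £95,000 − 20% × (£195,400 − £69,000) = £95,000 − £25,280 = £69,720
  Base: £195,400 − £69,720 = £125,680
  £125,680 × 20% = £25,136

£25,136 > £4,000, so the book-profits minimum tax is the binding amount.

£25,136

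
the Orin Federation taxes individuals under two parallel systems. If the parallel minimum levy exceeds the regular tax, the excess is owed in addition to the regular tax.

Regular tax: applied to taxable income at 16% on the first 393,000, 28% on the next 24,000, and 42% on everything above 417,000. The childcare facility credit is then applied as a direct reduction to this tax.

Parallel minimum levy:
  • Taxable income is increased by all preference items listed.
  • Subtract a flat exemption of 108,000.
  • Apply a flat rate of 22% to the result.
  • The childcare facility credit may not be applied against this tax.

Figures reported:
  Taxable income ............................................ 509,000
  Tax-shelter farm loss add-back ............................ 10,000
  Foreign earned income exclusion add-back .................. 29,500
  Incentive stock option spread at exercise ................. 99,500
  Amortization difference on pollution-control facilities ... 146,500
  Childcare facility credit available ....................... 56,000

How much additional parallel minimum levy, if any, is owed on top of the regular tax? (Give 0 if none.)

Parallel minimum levy:
  Adjusted income: 509,000 + 10,000 + 29,500 + 99,500 + 146,500 = 794,500
  Less exemption 108,000 → base 686,500
  686,500 × 22% = 151,030

Regular tax:
  393,000 × 16% = 62,880
  24,000 × 28% = 6,720
  92,000 × 42% = 38,640
  → 108,240
  Less childcare facility credit 56,000 → 52,240

Excess of parallel minimum levy over regular tax: 151,030 − 52,240 = 98,790.

98,790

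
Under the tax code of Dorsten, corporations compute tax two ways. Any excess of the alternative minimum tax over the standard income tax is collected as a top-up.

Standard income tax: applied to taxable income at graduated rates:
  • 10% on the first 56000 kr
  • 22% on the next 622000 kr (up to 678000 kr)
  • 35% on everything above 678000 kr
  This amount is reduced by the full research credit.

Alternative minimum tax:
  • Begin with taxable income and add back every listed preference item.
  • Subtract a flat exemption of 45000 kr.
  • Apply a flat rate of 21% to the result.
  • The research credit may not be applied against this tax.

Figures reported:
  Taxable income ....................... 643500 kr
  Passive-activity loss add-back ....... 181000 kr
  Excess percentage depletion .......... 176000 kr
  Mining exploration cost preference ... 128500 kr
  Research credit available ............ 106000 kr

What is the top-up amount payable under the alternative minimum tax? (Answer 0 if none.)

198790 kr

Standard income tax:
  56000 kr × 10% = 5600 kr
  587500 kr × 22% = 129250 kr
  → 134850 kr
  Less research credit 106000 kr → 28850 kr

Alternative minimum tax:
  Adjusted income: 643500 kr + 181000 kr + 176000 kr + 128500 kr = 1129000 kr
  Less exemption 45000 kr → base 1084000 kr
  1084000 kr × 21% = 227640 kr

Excess of alternative minimum tax over standard income tax: 227640 kr − 28850 kr = 198790 kr.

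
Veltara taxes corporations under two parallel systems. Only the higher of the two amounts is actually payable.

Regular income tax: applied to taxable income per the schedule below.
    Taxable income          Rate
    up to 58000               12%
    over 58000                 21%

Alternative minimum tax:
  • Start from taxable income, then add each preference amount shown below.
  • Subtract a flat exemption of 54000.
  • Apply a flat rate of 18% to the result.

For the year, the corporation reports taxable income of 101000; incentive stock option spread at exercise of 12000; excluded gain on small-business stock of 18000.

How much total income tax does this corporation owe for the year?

Regular income tax:
  58000 × 12% = 6960
  43000 × 21% = 9030
  → 15990

Alternative minimum tax:
  Adjusted income: 101000 + 12000 + 18000 = 131000
  Less exemption 54000 → base 77000
  77000 × 18% = 13860

15990 > 13860, so the regular income tax governs.

15990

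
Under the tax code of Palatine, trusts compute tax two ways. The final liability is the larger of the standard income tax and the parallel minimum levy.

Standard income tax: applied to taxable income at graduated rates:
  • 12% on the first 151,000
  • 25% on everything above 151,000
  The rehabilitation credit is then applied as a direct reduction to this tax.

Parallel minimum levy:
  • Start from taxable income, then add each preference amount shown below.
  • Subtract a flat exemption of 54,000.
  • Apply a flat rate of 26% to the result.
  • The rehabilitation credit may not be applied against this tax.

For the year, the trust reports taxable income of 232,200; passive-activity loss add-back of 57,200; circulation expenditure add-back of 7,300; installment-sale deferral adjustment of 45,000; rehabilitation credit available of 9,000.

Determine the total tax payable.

Standard income tax:
  151,000 × 12% = 18,120
  81,200 × 25% = 20,300
  → 38,420
  Less rehabilitation credit 9,000 → 29,420

Parallel minimum levy:
  Adjusted income: 232,200 + 57,200 + 7,300 + 45,000 = 341,700
  Less exemption 54,000 → base 287,700
  287,700 × 26% = 74,802

74,802 > 29,420, so the parallel minimum levy is the binding amount.

74,802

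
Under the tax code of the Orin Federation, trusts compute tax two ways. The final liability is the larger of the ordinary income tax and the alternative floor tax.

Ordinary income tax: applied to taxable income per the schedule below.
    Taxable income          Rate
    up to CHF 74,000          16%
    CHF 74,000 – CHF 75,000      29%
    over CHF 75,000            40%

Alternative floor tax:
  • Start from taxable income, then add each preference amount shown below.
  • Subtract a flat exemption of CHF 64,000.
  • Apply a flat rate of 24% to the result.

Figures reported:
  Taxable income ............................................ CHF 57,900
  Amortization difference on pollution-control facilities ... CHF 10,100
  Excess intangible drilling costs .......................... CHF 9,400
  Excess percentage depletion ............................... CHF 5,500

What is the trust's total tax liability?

Ordinary income tax:
  CHF 57,900 × 16% = CHF 9,264

Alternative floor tax:
  Adjusted income: CHF 57,900 + CHF 10,100 + CHF 9,400 + CHF 5,500 = CHF 82,900
  Less exemption CHF 64,000 → base CHF 18,900
  CHF 18,900 × 24% = CHF 4,536

CHF 9,264 > CHF 4,536, so the ordinary income tax governs.

CHF 9,264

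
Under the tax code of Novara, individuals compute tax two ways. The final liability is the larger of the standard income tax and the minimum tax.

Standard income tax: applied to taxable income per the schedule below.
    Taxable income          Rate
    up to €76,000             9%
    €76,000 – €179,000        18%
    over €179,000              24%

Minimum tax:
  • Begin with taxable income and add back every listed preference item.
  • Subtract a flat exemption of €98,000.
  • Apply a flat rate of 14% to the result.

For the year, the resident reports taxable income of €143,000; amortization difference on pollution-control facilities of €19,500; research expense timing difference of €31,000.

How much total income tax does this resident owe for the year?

Standard income tax:
  €76,000 × 9% = €6,840
  €67,000 × 18% = €12,060
  → €18,900

Minimum tax:
  Adjusted income: €143,000 + €19,500 + €31,000 = €193,500
  Less exemption €98,000 → base €95,500
  €95,500 × 14% = €13,370

€18,900 > €13,370, so the standard income tax governs.

€18,900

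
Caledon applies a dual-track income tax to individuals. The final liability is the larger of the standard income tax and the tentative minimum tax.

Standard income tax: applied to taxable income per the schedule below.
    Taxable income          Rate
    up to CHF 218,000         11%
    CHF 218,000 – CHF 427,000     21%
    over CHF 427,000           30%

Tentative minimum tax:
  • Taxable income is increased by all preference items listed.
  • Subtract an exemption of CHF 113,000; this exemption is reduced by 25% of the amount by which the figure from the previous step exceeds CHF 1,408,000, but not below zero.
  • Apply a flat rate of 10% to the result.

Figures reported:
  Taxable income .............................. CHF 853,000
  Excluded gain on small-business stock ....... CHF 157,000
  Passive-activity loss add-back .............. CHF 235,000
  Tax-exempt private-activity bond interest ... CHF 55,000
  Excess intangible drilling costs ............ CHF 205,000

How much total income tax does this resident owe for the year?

CHF 195,670

Standard income tax:
  CHF 218,000 × 11% = CHF 23,980
  CHF 209,000 × 21% = CHF 43,890
  CHF 426,000 × 30% = CHF 127,800
  → CHF 195,670

Tentative minimum tax:
  Adjusted income: CHF 853,000 + CHF 157,000 + CHF 235,000 + CHF 55,000 + CHF 205,000 = CHF 1,505,000
  Exemption: CHF 113,000 − 25% × (CHF 1,505,000 − CHF 1,408,000) = CHF 113,000 − CHF 24,250 = CHF 88,750
  Base: CHF 1,505,000 − CHF 88,750 = CHF 1,416,250
  CHF 1,416,250 × 10% = CHF 141,625

CHF 195,670 > CHF 141,625, so the standard income tax governs.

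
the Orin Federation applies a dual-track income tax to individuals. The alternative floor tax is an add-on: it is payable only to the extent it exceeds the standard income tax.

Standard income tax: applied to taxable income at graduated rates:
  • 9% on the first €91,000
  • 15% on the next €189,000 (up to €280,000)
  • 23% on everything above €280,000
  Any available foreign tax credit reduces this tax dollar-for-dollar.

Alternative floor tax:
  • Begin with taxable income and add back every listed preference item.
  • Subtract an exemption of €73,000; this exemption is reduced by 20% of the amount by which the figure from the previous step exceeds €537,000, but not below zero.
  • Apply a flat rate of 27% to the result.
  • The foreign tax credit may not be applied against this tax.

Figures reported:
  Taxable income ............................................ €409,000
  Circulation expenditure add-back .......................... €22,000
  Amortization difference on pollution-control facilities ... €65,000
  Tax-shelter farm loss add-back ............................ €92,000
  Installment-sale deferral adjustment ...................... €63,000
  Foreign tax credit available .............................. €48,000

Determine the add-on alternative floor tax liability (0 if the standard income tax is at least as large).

€144,006

Alternative floor tax:
  Adjusted income: €409,000 + €22,000 + €65,000 + €92,000 + €63,000 = €651,000
  Exemption: €73,000 − 20% × (€651,000 − €537,000) = €73,000 − €22,800 = €50,200
  Base: €651,000 − €50,200 = €600,800
  €600,800 × 27% = €162,216

Standard income tax:
  €91,000 × 9% = €8,190
  €189,000 × 15% = €28,350
  €129,000 × 23% = €29,670
  → €66,210
  Less foreign tax credit €48,000 → €18,210

Excess of alternative floor tax over standard income tax: €162,216 − €18,210 = €144,006.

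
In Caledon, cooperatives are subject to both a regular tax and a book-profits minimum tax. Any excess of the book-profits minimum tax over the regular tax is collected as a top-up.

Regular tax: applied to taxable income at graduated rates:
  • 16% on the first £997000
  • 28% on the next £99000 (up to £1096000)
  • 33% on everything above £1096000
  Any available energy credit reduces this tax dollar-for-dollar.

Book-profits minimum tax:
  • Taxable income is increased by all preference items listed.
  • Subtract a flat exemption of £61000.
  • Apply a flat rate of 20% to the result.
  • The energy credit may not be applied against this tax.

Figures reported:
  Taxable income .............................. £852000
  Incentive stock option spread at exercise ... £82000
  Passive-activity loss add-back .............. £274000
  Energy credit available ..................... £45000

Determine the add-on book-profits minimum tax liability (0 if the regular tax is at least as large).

Book-profits minimum tax:
  Adjusted income: £852000 + £82000 + £274000 = £1208000
  Less exemption £61000 → base £1147000
  £1147000 × 20% = £229400

Regular tax:
  £852000 × 16% = £136320
  Less energy credit £45000 → £91320

Excess of book-profits minimum tax over regular tax: £229400 − £91320 = £138080.

£138080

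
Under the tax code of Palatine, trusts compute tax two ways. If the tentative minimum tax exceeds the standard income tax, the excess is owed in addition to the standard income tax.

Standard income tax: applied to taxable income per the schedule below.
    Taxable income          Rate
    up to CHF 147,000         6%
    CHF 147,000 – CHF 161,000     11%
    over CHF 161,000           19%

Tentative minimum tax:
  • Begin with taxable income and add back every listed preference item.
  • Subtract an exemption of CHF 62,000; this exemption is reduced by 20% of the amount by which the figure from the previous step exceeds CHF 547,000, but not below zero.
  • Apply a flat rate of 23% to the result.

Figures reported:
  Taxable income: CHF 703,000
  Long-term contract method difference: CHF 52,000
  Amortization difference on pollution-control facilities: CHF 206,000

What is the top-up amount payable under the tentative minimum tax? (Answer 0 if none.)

CHF 107,690

Tentative minimum tax:
  Adjusted income: CHF 703,000 + CHF 52,000 + CHF 206,000 = CHF 961,000
  Exemption: 20% × (CHF 961,000 − CHF 547,000) = CHF 82,800 ≥ CHF 62,000, so the exemption is fully phased out
  Base: CHF 961,000 − CHF 0 = CHF 961,000
  CHF 961,000 × 23% = CHF 221,030

Standard income tax:
  CHF 147,000 × 6% = CHF 8,820
  CHF 14,000 × 11% = CHF 1,540
  CHF 542,000 × 19% = CHF 102,980
  → CHF 113,340

Excess of tentative minimum tax over standard income tax: CHF 221,030 − CHF 113,340 = CHF 107,690.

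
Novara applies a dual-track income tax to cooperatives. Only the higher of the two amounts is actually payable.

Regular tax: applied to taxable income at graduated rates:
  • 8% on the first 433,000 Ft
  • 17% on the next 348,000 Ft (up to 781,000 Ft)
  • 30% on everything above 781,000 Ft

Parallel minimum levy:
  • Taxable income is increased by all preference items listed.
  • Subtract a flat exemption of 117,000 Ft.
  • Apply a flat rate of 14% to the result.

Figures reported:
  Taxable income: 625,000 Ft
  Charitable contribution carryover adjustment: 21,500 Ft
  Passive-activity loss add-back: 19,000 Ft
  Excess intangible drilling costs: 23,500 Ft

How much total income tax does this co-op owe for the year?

Regular tax:
  433,000 Ft × 8% = 34,640 Ft
  192,000 Ft × 17% = 32,640 Ft
  → 67,280 Ft

Parallel minimum levy:
  Adjusted income: 625,000 Ft + 21,500 Ft + 19,000 Ft + 23,500 Ft = 689,000 Ft
  Less exemption 117,000 Ft → base 572,000 Ft
  572,000 Ft × 14% = 80,080 Ft

80,080 Ft > 67,280 Ft, so the parallel minimum levy is the binding amount.

80,080 Ft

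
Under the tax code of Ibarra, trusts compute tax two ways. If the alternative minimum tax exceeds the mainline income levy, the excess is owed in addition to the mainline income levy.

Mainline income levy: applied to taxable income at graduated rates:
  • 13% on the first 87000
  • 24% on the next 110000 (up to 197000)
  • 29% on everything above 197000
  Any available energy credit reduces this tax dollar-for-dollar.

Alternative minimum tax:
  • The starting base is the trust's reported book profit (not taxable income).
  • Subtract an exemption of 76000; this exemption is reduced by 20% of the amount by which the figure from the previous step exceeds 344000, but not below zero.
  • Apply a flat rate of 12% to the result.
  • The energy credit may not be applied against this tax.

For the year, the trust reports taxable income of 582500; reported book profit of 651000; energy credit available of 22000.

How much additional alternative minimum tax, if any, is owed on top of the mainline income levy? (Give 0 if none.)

Mainline income levy:
  87000 × 13% = 11310
  110000 × 24% = 26400
  385500 × 29% = 111795
  → 149505
  Less energy credit 22000 → 127505

Alternative minimum tax:
  Base (reported book profit): 651000
  Exemption: 76000 − 20% × (651000 − 344000) = 76000 − 61400 = 14600
  Base: 651000 − 14600 = 636400
  636400 × 12% = 76368

76368 ≤ 127505, so no add-on is due.

0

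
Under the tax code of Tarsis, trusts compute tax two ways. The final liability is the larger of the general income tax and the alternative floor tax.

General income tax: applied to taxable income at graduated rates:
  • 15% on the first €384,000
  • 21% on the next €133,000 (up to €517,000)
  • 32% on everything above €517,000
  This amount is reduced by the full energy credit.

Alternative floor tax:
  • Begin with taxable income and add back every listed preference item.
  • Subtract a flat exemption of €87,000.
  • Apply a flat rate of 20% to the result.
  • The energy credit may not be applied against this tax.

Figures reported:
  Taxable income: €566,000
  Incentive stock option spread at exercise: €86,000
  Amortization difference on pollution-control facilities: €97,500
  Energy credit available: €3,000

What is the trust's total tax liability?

€132,500

Alternative floor tax:
  Adjusted income: €566,000 + €86,000 + €97,500 = €749,500
  Less exemption €87,000 → base €662,500
  €662,500 × 20% = €132,500

General income tax:
  €384,000 × 15% = €57,600
  €133,000 × 21% = €27,930
  €49,000 × 32% = €15,680
  → €101,210
  Less energy credit €3,000 → €98,210

€132,500 > €98,210, so the alternative floor tax is the binding amount.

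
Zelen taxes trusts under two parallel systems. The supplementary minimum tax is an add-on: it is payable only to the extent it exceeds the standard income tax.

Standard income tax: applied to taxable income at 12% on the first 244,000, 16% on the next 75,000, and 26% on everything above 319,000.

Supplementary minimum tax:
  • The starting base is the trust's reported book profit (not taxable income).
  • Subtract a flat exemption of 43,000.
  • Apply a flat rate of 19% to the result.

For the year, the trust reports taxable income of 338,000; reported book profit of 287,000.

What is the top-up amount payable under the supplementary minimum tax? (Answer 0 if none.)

140

Standard income tax:
  244,000 × 12% = 29,280
  75,000 × 16% = 12,000
  19,000 × 26% = 4,940
  → 46,220

Supplementary minimum tax:
  Base (reported book profit): 287,000
  Less exemption 43,000 → base 244,000
  244,000 × 19% = 46,360

Excess of supplementary minimum tax over standard income tax: 46,360 − 46,220 = 140.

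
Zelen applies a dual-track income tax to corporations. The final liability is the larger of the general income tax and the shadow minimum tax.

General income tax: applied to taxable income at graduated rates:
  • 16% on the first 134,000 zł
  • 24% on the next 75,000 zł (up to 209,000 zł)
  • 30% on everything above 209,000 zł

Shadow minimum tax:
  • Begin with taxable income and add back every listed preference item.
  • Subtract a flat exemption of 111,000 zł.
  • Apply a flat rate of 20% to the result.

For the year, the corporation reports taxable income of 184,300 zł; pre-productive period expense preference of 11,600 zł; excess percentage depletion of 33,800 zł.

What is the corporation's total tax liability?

Shadow minimum tax:
  Adjusted income: 184,300 zł + 11,600 zł + 33,800 zł = 229,700 zł
  Less exemption 111,000 zł → base 118,700 zł
  118,700 zł × 20% = 23,740 zł

General income tax:
  134,000 zł × 16% = 21,440 zł
  50,300 zł × 24% = 12,072 zł
  → 33,512 zł

33,512 zł > 23,740 zł, so the general income tax governs.

33,512 zł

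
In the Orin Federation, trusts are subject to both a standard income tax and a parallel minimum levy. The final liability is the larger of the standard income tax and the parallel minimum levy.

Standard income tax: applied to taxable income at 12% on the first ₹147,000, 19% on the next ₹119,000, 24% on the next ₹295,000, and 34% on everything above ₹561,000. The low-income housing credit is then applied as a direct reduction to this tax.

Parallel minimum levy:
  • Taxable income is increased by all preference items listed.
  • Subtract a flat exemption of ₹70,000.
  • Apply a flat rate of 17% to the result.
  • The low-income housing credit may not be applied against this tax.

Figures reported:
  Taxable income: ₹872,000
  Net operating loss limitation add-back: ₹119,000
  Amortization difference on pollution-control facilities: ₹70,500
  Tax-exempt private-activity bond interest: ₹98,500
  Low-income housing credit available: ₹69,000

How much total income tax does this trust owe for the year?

₹185,300

Parallel minimum levy:
  Adjusted income: ₹872,000 + ₹119,000 + ₹70,500 + ₹98,500 = ₹1,160,000
  Less exemption ₹70,000 → base ₹1,090,000
  ₹1,090,000 × 17% = ₹185,300

Standard income tax:
  ₹147,000 × 12% = ₹17,640
  ₹119,000 × 19% = ₹22,610
  ₹295,000 × 24% = ₹70,800
  ₹311,000 × 34% = ₹105,740
  → ₹216,790
  Less low-income housing credit ₹69,000 → ₹147,790

₹185,300 > ₹147,790, so the parallel minimum levy is the binding amount.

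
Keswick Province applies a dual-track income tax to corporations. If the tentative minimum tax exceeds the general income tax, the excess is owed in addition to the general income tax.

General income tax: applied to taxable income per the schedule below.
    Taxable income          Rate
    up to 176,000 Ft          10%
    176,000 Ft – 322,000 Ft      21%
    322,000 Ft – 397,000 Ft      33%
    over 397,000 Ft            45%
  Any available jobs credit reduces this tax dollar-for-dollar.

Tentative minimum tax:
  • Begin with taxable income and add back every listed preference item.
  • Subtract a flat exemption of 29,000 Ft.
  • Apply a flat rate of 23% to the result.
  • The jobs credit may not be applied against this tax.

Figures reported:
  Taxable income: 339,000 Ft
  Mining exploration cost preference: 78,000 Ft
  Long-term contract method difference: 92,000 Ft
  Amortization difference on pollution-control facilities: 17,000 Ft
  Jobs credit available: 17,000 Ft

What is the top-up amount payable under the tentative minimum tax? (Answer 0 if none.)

77,440 Ft

Tentative minimum tax:
  Adjusted income: 339,000 Ft + 78,000 Ft + 92,000 Ft + 17,000 Ft = 526,000 Ft
  Less exemption 29,000 Ft → base 497,000 Ft
  497,000 Ft × 23% = 114,310 Ft

General income tax:
  176,000 Ft × 10% = 17,600 Ft
  146,000 Ft × 21% = 30,660 Ft
  17,000 Ft × 33% = 5,610 Ft
  → 53,870 Ft
  Less jobs credit 17,000 Ft → 36,870 Ft

Excess of tentative minimum tax over general income tax: 114,310 Ft − 36,870 Ft = 77,440 Ft.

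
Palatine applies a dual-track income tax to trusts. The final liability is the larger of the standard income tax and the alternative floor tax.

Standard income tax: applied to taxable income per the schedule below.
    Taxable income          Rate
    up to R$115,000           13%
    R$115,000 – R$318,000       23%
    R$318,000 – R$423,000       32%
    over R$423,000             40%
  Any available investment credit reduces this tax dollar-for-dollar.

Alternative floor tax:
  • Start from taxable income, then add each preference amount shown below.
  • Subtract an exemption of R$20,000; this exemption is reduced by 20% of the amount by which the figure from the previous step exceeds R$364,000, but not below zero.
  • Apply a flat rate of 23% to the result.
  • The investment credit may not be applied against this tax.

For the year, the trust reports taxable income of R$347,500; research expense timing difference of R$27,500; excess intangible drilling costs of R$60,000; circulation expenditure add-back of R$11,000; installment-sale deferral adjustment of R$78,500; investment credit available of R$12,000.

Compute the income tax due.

R$120,635

Alternative floor tax:
  Adjusted income: R$347,500 + R$27,500 + R$60,000 + R$11,000 + R$78,500 = R$524,500
  Exemption: 20% × (R$524,500 − R$364,000) = R$32,100 ≥ R$20,000, so the exemption is fully phased out
  Base: R$524,500 − R$0 = R$524,500
  R$524,500 × 23% = R$120,635

Standard income tax:
  R$115,000 × 13% = R$14,950
  R$203,000 × 23% = R$46,690
  R$29,500 × 32% = R$9,440
  → R$71,080
  Less investment credit R$12,000 → R$59,080

R$120,635 > R$59,080, so the alternative floor tax is the binding amount.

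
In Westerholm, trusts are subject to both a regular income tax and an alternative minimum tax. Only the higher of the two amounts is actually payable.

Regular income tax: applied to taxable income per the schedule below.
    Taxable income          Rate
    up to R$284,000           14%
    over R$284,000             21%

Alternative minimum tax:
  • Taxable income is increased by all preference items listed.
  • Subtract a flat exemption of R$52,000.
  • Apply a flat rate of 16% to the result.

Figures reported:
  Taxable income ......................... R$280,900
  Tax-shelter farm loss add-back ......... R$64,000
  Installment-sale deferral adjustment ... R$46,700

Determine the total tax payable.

Regular income tax:
  R$280,900 × 14% = R$39,326

Alternative minimum tax:
  Adjusted income: R$280,900 + R$64,000 + R$46,700 = R$391,600
  Less exemption R$52,000 → base R$339,600
  R$339,600 × 16% = R$54,336

R$54,336 > R$39,326, so the alternative minimum tax is the binding amount.

R$54,336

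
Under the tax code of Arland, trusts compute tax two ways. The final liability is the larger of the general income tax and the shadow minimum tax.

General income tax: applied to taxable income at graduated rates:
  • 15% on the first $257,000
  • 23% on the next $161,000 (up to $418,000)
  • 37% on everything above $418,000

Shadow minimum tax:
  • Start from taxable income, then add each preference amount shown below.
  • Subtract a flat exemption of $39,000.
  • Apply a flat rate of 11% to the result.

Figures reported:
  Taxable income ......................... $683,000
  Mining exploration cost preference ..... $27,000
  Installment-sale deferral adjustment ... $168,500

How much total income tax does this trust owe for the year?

$173,630

Shadow minimum tax:
  Adjusted income: $683,000 + $27,000 + $168,500 = $878,500
  Less exemption $39,000 → base $839,500
  $839,500 × 11% = $92,345

General income tax:
  $257,000 × 15% = $38,550
  $161,000 × 23% = $37,030
  $265,000 × 37% = $98,050
  → $173,630

$173,630 > $92,345, so the general income tax governs.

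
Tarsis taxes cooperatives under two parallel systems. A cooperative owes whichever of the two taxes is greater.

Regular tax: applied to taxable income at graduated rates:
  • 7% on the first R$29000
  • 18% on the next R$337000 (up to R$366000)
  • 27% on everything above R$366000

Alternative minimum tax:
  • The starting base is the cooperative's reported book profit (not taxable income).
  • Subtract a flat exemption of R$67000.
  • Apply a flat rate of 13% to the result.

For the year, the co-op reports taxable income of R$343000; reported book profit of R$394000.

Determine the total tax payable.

Regular tax:
  R$29000 × 7% = R$2030
  R$314000 × 18% = R$56520
  → R$58550

Alternative minimum tax:
  Base (reported book profit): R$394000
  Less exemption R$67000 → base R$327000
  R$327000 × 13% = R$42510

R$58550 > R$42510, so the regular tax governs.

R$58550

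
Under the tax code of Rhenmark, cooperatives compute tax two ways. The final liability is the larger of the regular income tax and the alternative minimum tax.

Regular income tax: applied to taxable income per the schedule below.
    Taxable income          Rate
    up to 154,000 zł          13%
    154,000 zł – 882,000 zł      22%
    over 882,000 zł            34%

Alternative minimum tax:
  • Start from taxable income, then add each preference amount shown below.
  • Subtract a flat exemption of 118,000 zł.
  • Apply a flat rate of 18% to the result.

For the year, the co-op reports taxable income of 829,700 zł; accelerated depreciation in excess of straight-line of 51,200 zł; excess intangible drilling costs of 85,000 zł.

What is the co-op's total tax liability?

Alternative minimum tax:
  Adjusted income: 829,700 zł + 51,200 zł + 85,000 zł = 965,900 zł
  Less exemption 118,000 zł → base 847,900 zł
  847,900 zł × 18% = 152,622 zł

Regular income tax:
  154,000 zł × 13% = 20,020 zł
  675,700 zł × 22% = 148,654 zł
  → 168,674 zł

168,674 zł > 152,622 zł, so the regular income tax governs.

168,674 zł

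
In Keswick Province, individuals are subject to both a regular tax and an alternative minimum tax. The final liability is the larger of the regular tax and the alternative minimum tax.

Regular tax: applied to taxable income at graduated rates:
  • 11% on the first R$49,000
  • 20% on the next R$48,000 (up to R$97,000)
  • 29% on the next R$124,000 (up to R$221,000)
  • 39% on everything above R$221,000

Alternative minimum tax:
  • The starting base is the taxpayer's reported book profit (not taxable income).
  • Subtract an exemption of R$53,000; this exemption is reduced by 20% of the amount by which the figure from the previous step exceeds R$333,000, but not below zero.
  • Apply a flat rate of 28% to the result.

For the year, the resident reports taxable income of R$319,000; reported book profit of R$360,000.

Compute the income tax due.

Regular tax:
  R$49,000 × 11% = R$5,390
  R$48,000 × 20% = R$9,600
  R$124,000 × 29% = R$35,960
  R$98,000 × 39% = R$38,220
  → R$89,170

Alternative minimum tax:
  Base (reported book profit): R$360,000
  Exemption: R$53,000 − 20% × (R$360,000 − R$333,000) = R$53,000 − R$5,400 = R$47,600
  Base: R$360,000 − R$47,600 = R$312,400
  R$312,400 × 28% = R$87,472

R$89,170 > R$87,472, so the regular tax governs.

R$89,170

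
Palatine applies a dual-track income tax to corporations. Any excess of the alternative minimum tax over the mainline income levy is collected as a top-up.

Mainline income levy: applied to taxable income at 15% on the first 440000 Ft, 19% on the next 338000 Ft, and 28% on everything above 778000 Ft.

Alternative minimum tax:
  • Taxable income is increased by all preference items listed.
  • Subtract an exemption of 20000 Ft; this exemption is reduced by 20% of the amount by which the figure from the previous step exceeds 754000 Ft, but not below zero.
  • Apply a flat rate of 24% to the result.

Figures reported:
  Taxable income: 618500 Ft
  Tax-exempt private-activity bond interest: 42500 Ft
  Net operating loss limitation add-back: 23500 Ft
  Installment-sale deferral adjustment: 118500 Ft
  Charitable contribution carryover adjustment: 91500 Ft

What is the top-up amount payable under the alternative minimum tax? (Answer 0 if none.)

114765 Ft

Mainline income levy:
  440000 Ft × 15% = 66000 Ft
  178500 Ft × 19% = 33915 Ft
  → 99915 Ft

Alternative minimum tax:
  Adjusted income: 618500 Ft + 42500 Ft + 23500 Ft + 118500 Ft + 91500 Ft = 894500 Ft
  Exemption: 20% × (894500 Ft − 754000 Ft) = 28100 Ft ≥ 20000 Ft, so the exemption is fully phased out
  Base: 894500 Ft − 0 Ft = 894500 Ft
  894500 Ft × 24% = 214680 Ft

Excess of alternative minimum tax over mainline income levy: 214680 Ft − 99915 Ft = 114765 Ft.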